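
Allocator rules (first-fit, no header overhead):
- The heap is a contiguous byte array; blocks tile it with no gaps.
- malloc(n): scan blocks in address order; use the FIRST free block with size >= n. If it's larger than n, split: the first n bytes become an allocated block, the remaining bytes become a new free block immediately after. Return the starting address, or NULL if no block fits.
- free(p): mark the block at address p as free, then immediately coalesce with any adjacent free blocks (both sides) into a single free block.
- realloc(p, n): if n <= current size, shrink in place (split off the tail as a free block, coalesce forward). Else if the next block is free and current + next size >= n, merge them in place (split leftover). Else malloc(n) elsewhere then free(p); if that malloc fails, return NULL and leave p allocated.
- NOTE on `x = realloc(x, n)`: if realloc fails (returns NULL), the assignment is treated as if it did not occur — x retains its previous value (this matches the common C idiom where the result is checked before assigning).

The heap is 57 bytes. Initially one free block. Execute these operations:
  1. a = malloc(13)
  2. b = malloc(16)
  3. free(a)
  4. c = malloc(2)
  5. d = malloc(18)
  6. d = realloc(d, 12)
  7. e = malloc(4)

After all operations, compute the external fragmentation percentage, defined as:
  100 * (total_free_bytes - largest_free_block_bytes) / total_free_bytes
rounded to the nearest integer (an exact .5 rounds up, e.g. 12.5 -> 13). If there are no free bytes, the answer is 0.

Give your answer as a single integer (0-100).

Answer: 30

Derivation:
Op 1: a = malloc(13) -> a = 0; heap: [0-12 ALLOC][13-56 FREE]
Op 2: b = malloc(16) -> b = 13; heap: [0-12 ALLOC][13-28 ALLOC][29-56 FREE]
Op 3: free(a) -> (freed a); heap: [0-12 FREE][13-28 ALLOC][29-56 FREE]
Op 4: c = malloc(2) -> c = 0; heap: [0-1 ALLOC][2-12 FREE][13-28 ALLOC][29-56 FREE]
Op 5: d = malloc(18) -> d = 29; heap: [0-1 ALLOC][2-12 FREE][13-28 ALLOC][29-46 ALLOC][47-56 FREE]
Op 6: d = realloc(d, 12) -> d = 29; heap: [0-1 ALLOC][2-12 FREE][13-28 ALLOC][29-40 ALLOC][41-56 FREE]
Op 7: e = malloc(4) -> e = 2; heap: [0-1 ALLOC][2-5 ALLOC][6-12 FREE][13-28 ALLOC][29-40 ALLOC][41-56 FREE]
Free blocks: [7 16] total_free=23 largest=16 -> 100*(23-16)/23 = 700/23 ≈ 30.435 -> rounds to 30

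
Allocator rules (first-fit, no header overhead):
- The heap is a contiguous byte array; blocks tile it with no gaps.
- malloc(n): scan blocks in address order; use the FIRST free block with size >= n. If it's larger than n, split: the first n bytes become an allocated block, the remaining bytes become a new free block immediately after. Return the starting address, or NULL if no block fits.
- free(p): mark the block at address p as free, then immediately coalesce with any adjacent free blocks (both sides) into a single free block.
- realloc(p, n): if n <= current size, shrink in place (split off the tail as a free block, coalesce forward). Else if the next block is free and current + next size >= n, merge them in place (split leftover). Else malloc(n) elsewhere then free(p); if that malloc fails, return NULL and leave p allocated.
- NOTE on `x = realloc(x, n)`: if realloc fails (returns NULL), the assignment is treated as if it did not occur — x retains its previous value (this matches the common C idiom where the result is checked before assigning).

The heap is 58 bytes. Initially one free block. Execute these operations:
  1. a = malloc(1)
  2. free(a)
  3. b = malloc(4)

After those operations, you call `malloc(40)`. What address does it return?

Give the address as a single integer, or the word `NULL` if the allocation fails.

Answer: 4

Derivation:
Op 1: a = malloc(1) -> a = 0; heap: [0-0 ALLOC][1-57 FREE]
Op 2: free(a) -> (freed a); heap: [0-57 FREE]
Op 3: b = malloc(4) -> b = 0; heap: [0-3 ALLOC][4-57 FREE]
malloc(40): first-fit scan over [0-3 ALLOC][4-57 FREE] -> 4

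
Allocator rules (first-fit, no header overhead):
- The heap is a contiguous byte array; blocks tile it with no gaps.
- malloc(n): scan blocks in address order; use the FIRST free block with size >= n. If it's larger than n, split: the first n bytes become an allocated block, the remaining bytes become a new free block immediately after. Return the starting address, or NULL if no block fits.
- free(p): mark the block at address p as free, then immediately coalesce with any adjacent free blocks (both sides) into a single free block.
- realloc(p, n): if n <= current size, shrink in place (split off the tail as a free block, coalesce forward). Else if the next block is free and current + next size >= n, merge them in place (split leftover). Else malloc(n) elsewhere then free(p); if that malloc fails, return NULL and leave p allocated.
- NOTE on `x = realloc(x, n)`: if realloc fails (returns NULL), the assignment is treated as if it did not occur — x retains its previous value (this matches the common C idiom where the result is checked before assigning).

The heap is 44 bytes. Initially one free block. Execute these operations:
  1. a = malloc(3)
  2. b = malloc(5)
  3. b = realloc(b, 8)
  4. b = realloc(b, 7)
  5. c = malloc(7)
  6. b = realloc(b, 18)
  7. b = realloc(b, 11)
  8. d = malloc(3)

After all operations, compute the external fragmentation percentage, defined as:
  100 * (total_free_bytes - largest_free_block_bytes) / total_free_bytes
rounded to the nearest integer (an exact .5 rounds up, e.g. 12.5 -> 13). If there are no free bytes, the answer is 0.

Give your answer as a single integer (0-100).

Op 1: a = malloc(3) -> a = 0; heap: [0-2 ALLOC][3-43 FREE]
Op 2: b = malloc(5) -> b = 3; heap: [0-2 ALLOC][3-7 ALLOC][8-43 FREE]
Op 3: b = realloc(b, 8) -> b = 3; heap: [0-2 ALLOC][3-10 ALLOC][11-43 FREE]
Op 4: b = realloc(b, 7) -> b = 3; heap: [0-2 ALLOC][3-9 ALLOC][10-43 FREE]
Op 5: c = malloc(7) -> c = 10; heap: [0-2 ALLOC][3-9 ALLOC][10-16 ALLOC][17-43 FREE]
Op 6: b = realloc(b, 18) -> b = 17; heap: [0-2 ALLOC][3-9 FREE][10-16 ALLOC][17-34 ALLOC][35-43 FREE]
Op 7: b = realloc(b, 11) -> b = 17; heap: [0-2 ALLOC][3-9 FREE][10-16 ALLOC][17-27 ALLOC][28-43 FREE]
Op 8: d = malloc(3) -> d = 3; heap: [0-2 ALLOC][3-5 ALLOC][6-9 FREE][10-16 ALLOC][17-27 ALLOC][28-43 FREE]
Free blocks: [4 16] total_free=20 largest=16 -> 100*(20-16)/20 = 400/20 = 20

Answer: 20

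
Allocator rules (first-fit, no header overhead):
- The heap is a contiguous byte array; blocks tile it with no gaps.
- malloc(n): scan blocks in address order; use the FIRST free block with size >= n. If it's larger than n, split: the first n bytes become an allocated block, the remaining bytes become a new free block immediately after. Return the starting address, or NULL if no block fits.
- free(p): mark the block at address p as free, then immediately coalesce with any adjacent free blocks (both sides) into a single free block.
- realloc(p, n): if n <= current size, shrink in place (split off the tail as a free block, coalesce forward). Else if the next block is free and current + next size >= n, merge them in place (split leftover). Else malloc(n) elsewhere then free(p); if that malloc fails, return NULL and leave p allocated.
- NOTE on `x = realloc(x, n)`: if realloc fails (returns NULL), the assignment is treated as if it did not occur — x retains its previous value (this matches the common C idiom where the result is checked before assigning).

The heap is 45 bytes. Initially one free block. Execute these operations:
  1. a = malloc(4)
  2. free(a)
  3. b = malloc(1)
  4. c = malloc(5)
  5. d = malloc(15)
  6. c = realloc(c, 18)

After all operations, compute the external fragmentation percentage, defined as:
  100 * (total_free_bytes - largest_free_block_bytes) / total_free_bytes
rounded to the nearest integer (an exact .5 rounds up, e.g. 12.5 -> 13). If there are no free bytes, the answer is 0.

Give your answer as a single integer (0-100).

Answer: 45

Derivation:
Op 1: a = malloc(4) -> a = 0; heap: [0-3 ALLOC][4-44 FREE]
Op 2: free(a) -> (freed a); heap: [0-44 FREE]
Op 3: b = malloc(1) -> b = 0; heap: [0-0 ALLOC][1-44 FREE]
Op 4: c = malloc(5) -> c = 1; heap: [0-0 ALLOC][1-5 ALLOC][6-44 FREE]
Op 5: d = malloc(15) -> d = 6; heap: [0-0 ALLOC][1-5 ALLOC][6-20 ALLOC][21-44 FREE]
Op 6: c = realloc(c, 18) -> c = 21; heap: [0-0 ALLOC][1-5 FREE][6-20 ALLOC][21-38 ALLOC][39-44 FREE]
Free blocks: [5 6] total_free=11 largest=6 -> 100*(11-6)/11 = 500/11 ≈ 45.455 -> rounds to 45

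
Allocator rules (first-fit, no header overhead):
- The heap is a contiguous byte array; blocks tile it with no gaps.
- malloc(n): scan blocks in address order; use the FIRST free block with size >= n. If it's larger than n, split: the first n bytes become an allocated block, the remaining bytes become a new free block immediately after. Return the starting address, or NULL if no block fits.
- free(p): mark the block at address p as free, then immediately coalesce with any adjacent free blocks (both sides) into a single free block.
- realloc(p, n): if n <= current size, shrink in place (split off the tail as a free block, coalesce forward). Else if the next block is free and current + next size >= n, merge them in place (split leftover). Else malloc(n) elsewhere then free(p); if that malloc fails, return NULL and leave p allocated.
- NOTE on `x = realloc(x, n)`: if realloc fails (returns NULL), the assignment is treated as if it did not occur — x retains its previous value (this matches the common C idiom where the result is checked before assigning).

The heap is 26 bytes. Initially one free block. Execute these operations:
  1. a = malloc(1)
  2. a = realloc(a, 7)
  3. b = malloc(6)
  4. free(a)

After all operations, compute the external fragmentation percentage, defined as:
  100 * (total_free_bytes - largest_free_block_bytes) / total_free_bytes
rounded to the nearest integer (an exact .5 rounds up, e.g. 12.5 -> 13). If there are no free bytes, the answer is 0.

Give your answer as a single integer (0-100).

Op 1: a = malloc(1) -> a = 0; heap: [0-0 ALLOC][1-25 FREE]
Op 2: a = realloc(a, 7) -> a = 0; heap: [0-6 ALLOC][7-25 FREE]
Op 3: b = malloc(6) -> b = 7; heap: [0-6 ALLOC][7-12 ALLOC][13-25 FREE]
Op 4: free(a) -> (freed a); heap: [0-6 FREE][7-12 ALLOC][13-25 FREE]
Free blocks: [7 13] total_free=20 largest=13 -> 100*(20-13)/20 = 700/20 = 35

Answer: 35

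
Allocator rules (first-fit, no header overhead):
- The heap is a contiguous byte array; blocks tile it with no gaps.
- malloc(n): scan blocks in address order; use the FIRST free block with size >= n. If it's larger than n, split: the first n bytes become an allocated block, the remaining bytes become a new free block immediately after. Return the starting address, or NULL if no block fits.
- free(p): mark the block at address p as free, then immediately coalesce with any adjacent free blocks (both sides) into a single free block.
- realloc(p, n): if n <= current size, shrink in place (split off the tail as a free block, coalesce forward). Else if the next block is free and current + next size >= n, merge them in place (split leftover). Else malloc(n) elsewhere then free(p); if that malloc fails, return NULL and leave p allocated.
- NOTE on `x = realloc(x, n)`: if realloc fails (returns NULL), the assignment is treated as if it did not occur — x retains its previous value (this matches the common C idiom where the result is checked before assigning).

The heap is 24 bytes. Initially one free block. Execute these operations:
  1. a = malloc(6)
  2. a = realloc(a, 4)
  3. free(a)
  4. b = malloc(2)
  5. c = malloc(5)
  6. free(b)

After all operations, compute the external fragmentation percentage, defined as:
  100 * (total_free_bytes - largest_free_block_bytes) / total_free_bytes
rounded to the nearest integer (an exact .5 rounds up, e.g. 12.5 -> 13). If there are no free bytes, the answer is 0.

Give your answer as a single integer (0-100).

Answer: 11

Derivation:
Op 1: a = malloc(6) -> a = 0; heap: [0-5 ALLOC][6-23 FREE]
Op 2: a = realloc(a, 4) -> a = 0; heap: [0-3 ALLOC][4-23 FREE]
Op 3: free(a) -> (freed a); heap: [0-23 FREE]
Op 4: b = malloc(2) -> b = 0; heap: [0-1 ALLOC][2-23 FREE]
Op 5: c = malloc(5) -> c = 2; heap: [0-1 ALLOC][2-6 ALLOC][7-23 FREE]
Op 6: free(b) -> (freed b); heap: [0-1 FREE][2-6 ALLOC][7-23 FREE]
Free blocks: [2 17] total_free=19 largest=17 -> 100*(19-17)/19 = 200/19 ≈ 10.526 -> rounds to 11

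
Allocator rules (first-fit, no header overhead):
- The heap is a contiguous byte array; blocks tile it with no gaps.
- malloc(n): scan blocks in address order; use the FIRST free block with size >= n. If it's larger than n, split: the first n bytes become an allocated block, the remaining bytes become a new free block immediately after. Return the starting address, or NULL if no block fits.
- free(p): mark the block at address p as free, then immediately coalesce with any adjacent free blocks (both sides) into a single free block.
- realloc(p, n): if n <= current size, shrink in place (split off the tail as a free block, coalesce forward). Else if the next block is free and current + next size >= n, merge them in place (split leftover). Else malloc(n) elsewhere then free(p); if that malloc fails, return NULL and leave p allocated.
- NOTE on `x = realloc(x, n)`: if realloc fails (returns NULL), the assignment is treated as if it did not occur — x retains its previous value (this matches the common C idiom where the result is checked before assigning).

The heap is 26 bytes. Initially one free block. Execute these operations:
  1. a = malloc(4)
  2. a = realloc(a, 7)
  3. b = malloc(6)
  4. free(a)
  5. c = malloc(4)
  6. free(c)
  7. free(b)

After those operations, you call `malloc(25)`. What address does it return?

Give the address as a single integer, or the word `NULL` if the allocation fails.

Answer: 0

Derivation:
Op 1: a = malloc(4) -> a = 0; heap: [0-3 ALLOC][4-25 FREE]
Op 2: a = realloc(a, 7) -> a = 0; heap: [0-6 ALLOC][7-25 FREE]
Op 3: b = malloc(6) -> b = 7; heap: [0-6 ALLOC][7-12 ALLOC][13-25 FREE]
Op 4: free(a) -> (freed a); heap: [0-6 FREE][7-12 ALLOC][13-25 FREE]
Op 5: c = malloc(4) -> c = 0; heap: [0-3 ALLOC][4-6 FREE][7-12 ALLOC][13-25 FREE]
Op 6: free(c) -> (freed c); heap: [0-6 FREE][7-12 ALLOC][13-25 FREE]
Op 7: free(b) -> (freed b); heap: [0-25 FREE]
malloc(25): first-fit scan over [0-25 FREE] -> 0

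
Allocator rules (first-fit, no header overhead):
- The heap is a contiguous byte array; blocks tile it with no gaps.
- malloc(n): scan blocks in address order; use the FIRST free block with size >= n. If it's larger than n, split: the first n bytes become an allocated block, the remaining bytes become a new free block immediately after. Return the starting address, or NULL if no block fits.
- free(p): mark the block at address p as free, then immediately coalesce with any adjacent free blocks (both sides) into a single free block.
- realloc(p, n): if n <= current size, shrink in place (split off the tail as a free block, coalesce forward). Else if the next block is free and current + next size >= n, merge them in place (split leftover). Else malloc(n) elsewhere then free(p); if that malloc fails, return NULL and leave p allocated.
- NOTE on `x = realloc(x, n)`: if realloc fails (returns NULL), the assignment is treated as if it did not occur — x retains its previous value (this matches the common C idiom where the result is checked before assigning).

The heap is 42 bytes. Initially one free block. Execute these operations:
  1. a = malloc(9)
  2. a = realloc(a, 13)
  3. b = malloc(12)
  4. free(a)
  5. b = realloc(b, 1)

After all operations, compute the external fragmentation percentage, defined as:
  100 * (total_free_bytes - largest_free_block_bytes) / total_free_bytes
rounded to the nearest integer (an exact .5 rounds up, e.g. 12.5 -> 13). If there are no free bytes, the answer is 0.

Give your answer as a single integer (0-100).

Op 1: a = malloc(9) -> a = 0; heap: [0-8 ALLOC][9-41 FREE]
Op 2: a = realloc(a, 13) -> a = 0; heap: [0-12 ALLOC][13-41 FREE]
Op 3: b = malloc(12) -> b = 13; heap: [0-12 ALLOC][13-24 ALLOC][25-41 FREE]
Op 4: free(a) -> (freed a); heap: [0-12 FREE][13-24 ALLOC][25-41 FREE]
Op 5: b = realloc(b, 1) -> b = 13; heap: [0-12 FREE][13-13 ALLOC][14-41 FREE]
Free blocks: [13 28] total_free=41 largest=28 -> 100*(41-28)/41 = 1300/41 ≈ 31.707 -> rounds to 32

Answer: 32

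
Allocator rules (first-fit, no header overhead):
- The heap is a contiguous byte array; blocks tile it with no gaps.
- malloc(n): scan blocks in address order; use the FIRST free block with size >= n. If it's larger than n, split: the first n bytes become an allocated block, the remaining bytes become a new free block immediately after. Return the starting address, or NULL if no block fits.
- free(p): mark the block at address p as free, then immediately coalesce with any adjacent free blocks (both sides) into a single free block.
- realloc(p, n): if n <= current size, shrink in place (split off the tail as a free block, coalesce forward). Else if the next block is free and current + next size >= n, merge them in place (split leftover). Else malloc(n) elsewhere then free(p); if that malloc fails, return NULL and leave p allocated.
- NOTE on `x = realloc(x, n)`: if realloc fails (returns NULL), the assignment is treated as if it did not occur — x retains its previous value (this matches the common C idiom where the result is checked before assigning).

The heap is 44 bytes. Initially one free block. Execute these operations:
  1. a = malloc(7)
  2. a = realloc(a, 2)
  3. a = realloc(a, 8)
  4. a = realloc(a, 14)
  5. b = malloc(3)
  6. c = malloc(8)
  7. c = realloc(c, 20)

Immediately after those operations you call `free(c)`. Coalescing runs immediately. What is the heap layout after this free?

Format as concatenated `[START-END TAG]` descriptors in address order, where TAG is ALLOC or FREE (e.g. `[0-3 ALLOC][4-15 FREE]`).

Op 1: a = malloc(7) -> a = 0; heap: [0-6 ALLOC][7-43 FREE]
Op 2: a = realloc(a, 2) -> a = 0; heap: [0-1 ALLOC][2-43 FREE]
Op 3: a = realloc(a, 8) -> a = 0; heap: [0-7 ALLOC][8-43 FREE]
Op 4: a = realloc(a, 14) -> a = 0; heap: [0-13 ALLOC][14-43 FREE]
Op 5: b = malloc(3) -> b = 14; heap: [0-13 ALLOC][14-16 ALLOC][17-43 FREE]
Op 6: c = malloc(8) -> c = 17; heap: [0-13 ALLOC][14-16 ALLOC][17-24 ALLOC][25-43 FREE]
Op 7: c = realloc(c, 20) -> c = 17; heap: [0-13 ALLOC][14-16 ALLOC][17-36 ALLOC][37-43 FREE]
free(c): c = 17 -> block [17-36 ALLOC]; mark free, coalesce with adjacent free neighbors -> [0-13 ALLOC][14-16 ALLOC][17-43 FREE]

Answer: [0-13 ALLOC][14-16 ALLOC][17-43 FREE]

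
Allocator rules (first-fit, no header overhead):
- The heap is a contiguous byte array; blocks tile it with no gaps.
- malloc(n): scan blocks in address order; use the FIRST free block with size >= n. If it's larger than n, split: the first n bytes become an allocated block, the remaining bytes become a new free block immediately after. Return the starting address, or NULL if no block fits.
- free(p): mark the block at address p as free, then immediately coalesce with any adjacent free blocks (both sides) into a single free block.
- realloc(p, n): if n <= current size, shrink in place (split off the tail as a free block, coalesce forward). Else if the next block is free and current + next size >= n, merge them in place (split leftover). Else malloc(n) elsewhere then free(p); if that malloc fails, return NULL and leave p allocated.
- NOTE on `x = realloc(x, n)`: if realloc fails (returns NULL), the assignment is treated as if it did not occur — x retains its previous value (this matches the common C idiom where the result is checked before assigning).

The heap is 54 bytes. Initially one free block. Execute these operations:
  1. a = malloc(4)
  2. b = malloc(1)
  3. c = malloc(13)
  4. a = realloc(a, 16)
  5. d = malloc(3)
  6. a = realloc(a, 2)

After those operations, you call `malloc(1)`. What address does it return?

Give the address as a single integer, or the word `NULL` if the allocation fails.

Op 1: a = malloc(4) -> a = 0; heap: [0-3 ALLOC][4-53 FREE]
Op 2: b = malloc(1) -> b = 4; heap: [0-3 ALLOC][4-4 ALLOC][5-53 FREE]
Op 3: c = malloc(13) -> c = 5; heap: [0-3 ALLOC][4-4 ALLOC][5-17 ALLOC][18-53 FREE]
Op 4: a = realloc(a, 16) -> a = 18; heap: [0-3 FREE][4-4 ALLOC][5-17 ALLOC][18-33 ALLOC][34-53 FREE]
Op 5: d = malloc(3) -> d = 0; heap: [0-2 ALLOC][3-3 FREE][4-4 ALLOC][5-17 ALLOC][18-33 ALLOC][34-53 FREE]
Op 6: a = realloc(a, 2) -> a = 18; heap: [0-2 ALLOC][3-3 FREE][4-4 ALLOC][5-17 ALLOC][18-19 ALLOC][20-53 FREE]
malloc(1): first-fit scan over [0-2 ALLOC][3-3 FREE][4-4 ALLOC][5-17 ALLOC][18-19 ALLOC][20-53 FREE] -> 3

Answer: 3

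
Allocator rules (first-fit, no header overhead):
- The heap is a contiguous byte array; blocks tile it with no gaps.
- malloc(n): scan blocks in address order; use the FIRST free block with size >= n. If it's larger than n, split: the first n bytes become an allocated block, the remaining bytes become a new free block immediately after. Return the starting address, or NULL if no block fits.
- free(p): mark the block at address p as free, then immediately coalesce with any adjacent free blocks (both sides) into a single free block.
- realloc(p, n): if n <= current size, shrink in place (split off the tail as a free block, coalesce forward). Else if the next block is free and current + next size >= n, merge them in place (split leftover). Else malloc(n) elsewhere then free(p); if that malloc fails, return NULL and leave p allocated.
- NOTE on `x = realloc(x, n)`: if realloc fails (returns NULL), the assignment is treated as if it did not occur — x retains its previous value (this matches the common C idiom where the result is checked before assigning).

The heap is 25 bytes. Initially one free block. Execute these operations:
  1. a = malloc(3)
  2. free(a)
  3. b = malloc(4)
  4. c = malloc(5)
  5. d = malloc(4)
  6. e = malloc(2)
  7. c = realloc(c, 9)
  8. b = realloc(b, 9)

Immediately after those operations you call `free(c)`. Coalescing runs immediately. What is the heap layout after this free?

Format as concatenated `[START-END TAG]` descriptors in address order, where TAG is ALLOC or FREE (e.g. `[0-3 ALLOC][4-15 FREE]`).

Answer: [0-8 ALLOC][9-12 ALLOC][13-14 ALLOC][15-24 FREE]

Derivation:
Op 1: a = malloc(3) -> a = 0; heap: [0-2 ALLOC][3-24 FREE]
Op 2: free(a) -> (freed a); heap: [0-24 FREE]
Op 3: b = malloc(4) -> b = 0; heap: [0-3 ALLOC][4-24 FREE]
Op 4: c = malloc(5) -> c = 4; heap: [0-3 ALLOC][4-8 ALLOC][9-24 FREE]
Op 5: d = malloc(4) -> d = 9; heap: [0-3 ALLOC][4-8 ALLOC][9-12 ALLOC][13-24 FREE]
Op 6: e = malloc(2) -> e = 13; heap: [0-3 ALLOC][4-8 ALLOC][9-12 ALLOC][13-14 ALLOC][15-24 FREE]
Op 7: c = realloc(c, 9) -> c = 15; heap: [0-3 ALLOC][4-8 FREE][9-12 ALLOC][13-14 ALLOC][15-23 ALLOC][24-24 FREE]
Op 8: b = realloc(b, 9) -> b = 0; heap: [0-8 ALLOC][9-12 ALLOC][13-14 ALLOC][15-23 ALLOC][24-24 FREE]
free(c): c = 15 -> block [15-23 ALLOC]; mark free, coalesce with adjacent free neighbors -> [0-8 ALLOC][9-12 ALLOC][13-14 ALLOC][15-24 FREE]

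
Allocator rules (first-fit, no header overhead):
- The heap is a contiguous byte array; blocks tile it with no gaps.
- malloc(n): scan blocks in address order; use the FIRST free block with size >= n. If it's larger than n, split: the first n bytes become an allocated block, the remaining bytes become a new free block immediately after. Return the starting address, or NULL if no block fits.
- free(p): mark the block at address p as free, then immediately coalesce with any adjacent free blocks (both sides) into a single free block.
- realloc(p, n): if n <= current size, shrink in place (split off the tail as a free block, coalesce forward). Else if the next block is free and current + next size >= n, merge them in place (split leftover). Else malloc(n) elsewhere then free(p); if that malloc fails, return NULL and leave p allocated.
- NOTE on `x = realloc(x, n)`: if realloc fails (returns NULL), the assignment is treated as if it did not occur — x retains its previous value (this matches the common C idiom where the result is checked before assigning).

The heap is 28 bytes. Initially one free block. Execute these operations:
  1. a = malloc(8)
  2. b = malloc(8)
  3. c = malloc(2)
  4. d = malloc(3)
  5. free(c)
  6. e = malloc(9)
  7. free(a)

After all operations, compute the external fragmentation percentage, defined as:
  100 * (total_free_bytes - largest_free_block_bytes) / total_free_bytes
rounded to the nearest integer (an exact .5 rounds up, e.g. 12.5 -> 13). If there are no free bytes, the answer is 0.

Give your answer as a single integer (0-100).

Answer: 53

Derivation:
Op 1: a = malloc(8) -> a = 0; heap: [0-7 ALLOC][8-27 FREE]
Op 2: b = malloc(8) -> b = 8; heap: [0-7 ALLOC][8-15 ALLOC][16-27 FREE]
Op 3: c = malloc(2) -> c = 16; heap: [0-7 ALLOC][8-15 ALLOC][16-17 ALLOC][18-27 FREE]
Op 4: d = malloc(3) -> d = 18; heap: [0-7 ALLOC][8-15 ALLOC][16-17 ALLOC][18-20 ALLOC][21-27 FREE]
Op 5: free(c) -> (freed c); heap: [0-7 ALLOC][8-15 ALLOC][16-17 FREE][18-20 ALLOC][21-27 FREE]
Op 6: e = malloc(9) -> e = NULL; heap: [0-7 ALLOC][8-15 ALLOC][16-17 FREE][18-20 ALLOC][21-27 FREE]
Op 7: free(a) -> (freed a); heap: [0-7 FREE][8-15 ALLOC][16-17 FREE][18-20 ALLOC][21-27 FREE]
Free blocks: [8 2 7] total_free=17 largest=8 -> 100*(17-8)/17 = 900/17 ≈ 52.941 -> rounds to 53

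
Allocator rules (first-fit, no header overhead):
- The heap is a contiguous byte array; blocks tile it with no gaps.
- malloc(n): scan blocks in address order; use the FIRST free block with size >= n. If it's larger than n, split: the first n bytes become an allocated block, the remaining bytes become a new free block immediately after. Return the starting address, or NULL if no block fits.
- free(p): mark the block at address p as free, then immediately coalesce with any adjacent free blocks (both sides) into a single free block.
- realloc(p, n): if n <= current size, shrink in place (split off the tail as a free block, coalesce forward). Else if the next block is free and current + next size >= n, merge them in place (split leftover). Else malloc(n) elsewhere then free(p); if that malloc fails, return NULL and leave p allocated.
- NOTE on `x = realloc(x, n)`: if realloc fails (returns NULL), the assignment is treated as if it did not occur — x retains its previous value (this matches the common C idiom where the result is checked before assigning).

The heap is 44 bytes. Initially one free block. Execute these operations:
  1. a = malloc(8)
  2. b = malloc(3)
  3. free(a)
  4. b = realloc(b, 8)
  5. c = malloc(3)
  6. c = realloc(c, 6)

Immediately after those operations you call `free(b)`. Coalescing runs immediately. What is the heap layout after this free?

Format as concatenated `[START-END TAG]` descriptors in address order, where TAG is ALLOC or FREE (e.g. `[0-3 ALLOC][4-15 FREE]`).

Op 1: a = malloc(8) -> a = 0; heap: [0-7 ALLOC][8-43 FREE]
Op 2: b = malloc(3) -> b = 8; heap: [0-7 ALLOC][8-10 ALLOC][11-43 FREE]
Op 3: free(a) -> (freed a); heap: [0-7 FREE][8-10 ALLOC][11-43 FREE]
Op 4: b = realloc(b, 8) -> b = 8; heap: [0-7 FREE][8-15 ALLOC][16-43 FREE]
Op 5: c = malloc(3) -> c = 0; heap: [0-2 ALLOC][3-7 FREE][8-15 ALLOC][16-43 FREE]
Op 6: c = realloc(c, 6) -> c = 0; heap: [0-5 ALLOC][6-7 FREE][8-15 ALLOC][16-43 FREE]
free(b): b = 8 -> block [8-15 ALLOC]; mark free, coalesce with adjacent free neighbors -> [0-5 ALLOC][6-43 FREE]

Answer: [0-5 ALLOC][6-43 FREE]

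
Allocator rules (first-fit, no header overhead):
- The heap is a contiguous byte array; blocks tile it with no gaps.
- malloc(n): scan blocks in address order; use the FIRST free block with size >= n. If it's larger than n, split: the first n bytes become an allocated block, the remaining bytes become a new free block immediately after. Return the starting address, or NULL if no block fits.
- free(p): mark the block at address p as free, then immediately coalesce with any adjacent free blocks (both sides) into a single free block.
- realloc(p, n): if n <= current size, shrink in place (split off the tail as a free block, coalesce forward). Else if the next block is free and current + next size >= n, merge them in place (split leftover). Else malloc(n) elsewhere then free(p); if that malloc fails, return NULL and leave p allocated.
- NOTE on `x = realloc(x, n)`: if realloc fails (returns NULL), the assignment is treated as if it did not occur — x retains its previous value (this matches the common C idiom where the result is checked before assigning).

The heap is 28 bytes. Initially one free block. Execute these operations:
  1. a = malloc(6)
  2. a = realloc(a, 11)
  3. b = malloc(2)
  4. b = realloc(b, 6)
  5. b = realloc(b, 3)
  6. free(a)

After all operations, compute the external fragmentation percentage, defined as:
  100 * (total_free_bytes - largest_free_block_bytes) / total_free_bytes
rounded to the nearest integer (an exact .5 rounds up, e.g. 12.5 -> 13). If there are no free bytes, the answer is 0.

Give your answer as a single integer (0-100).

Answer: 44

Derivation:
Op 1: a = malloc(6) -> a = 0; heap: [0-5 ALLOC][6-27 FREE]
Op 2: a = realloc(a, 11) -> a = 0; heap: [0-10 ALLOC][11-27 FREE]
Op 3: b = malloc(2) -> b = 11; heap: [0-10 ALLOC][11-12 ALLOC][13-27 FREE]
Op 4: b = realloc(b, 6) -> b = 11; heap: [0-10 ALLOC][11-16 ALLOC][17-27 FREE]
Op 5: b = realloc(b, 3) -> b = 11; heap: [0-10 ALLOC][11-13 ALLOC][14-27 FREE]
Op 6: free(a) -> (freed a); heap: [0-10 FREE][11-13 ALLOC][14-27 FREE]
Free blocks: [11 14] total_free=25 largest=14 -> 100*(25-14)/25 = 1100/25 = 44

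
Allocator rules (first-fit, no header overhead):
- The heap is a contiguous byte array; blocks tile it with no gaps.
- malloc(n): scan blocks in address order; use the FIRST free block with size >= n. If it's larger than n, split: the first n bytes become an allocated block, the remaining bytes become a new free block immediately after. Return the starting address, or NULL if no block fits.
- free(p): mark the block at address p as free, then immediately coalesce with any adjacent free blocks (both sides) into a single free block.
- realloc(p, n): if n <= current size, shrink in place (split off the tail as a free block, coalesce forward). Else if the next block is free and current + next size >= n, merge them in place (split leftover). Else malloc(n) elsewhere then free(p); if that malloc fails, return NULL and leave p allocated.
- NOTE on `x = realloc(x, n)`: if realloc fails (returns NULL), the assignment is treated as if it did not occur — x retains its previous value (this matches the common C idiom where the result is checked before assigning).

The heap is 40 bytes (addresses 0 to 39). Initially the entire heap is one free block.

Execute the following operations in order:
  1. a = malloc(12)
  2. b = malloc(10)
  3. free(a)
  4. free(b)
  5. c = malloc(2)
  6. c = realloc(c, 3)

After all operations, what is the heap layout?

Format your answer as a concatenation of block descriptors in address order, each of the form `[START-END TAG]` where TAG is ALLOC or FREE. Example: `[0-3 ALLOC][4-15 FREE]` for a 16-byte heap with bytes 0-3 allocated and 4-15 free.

Answer: [0-2 ALLOC][3-39 FREE]

Derivation:
Op 1: a = malloc(12) -> a = 0; heap: [0-11 ALLOC][12-39 FREE]
Op 2: b = malloc(10) -> b = 12; heap: [0-11 ALLOC][12-21 ALLOC][22-39 FREE]
Op 3: free(a) -> (freed a); heap: [0-11 FREE][12-21 ALLOC][22-39 FREE]
Op 4: free(b) -> (freed b); heap: [0-39 FREE]
Op 5: c = malloc(2) -> c = 0; heap: [0-1 ALLOC][2-39 FREE]
Op 6: c = realloc(c, 3) -> c = 0; heap: [0-2 ALLOC][3-39 FREE]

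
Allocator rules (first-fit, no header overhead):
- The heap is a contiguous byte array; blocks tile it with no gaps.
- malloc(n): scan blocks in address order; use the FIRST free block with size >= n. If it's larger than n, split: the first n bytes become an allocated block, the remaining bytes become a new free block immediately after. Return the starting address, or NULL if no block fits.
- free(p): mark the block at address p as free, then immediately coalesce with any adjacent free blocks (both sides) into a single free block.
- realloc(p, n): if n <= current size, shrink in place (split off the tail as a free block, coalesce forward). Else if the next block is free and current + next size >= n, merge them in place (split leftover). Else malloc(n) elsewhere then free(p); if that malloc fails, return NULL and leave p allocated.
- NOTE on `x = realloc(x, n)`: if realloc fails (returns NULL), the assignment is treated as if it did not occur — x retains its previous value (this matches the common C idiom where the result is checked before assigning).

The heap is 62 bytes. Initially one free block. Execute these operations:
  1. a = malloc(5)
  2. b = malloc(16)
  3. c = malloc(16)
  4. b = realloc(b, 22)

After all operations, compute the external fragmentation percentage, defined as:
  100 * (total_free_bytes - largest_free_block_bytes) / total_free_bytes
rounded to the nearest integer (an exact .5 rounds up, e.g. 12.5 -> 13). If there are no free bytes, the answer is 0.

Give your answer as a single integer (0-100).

Answer: 16

Derivation:
Op 1: a = malloc(5) -> a = 0; heap: [0-4 ALLOC][5-61 FREE]
Op 2: b = malloc(16) -> b = 5; heap: [0-4 ALLOC][5-20 ALLOC][21-61 FREE]
Op 3: c = malloc(16) -> c = 21; heap: [0-4 ALLOC][5-20 ALLOC][21-36 ALLOC][37-61 FREE]
Op 4: b = realloc(b, 22) -> b = 37; heap: [0-4 ALLOC][5-20 FREE][21-36 ALLOC][37-58 ALLOC][59-61 FREE]
Free blocks: [16 3] total_free=19 largest=16 -> 100*(19-16)/19 = 300/19 ≈ 15.789 -> rounds to 16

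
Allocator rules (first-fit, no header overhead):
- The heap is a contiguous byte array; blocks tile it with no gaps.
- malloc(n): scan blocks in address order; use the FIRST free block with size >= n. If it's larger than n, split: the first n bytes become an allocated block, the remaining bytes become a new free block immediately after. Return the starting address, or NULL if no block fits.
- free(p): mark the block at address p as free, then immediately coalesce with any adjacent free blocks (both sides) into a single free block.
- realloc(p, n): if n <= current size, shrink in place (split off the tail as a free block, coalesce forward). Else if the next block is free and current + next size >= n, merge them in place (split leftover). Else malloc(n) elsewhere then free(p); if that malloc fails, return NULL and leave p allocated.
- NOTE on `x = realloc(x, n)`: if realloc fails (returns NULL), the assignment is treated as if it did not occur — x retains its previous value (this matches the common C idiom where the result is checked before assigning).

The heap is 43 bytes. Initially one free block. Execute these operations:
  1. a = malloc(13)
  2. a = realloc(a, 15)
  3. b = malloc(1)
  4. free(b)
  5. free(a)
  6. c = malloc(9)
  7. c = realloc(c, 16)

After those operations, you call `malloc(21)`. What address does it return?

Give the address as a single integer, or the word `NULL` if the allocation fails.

Answer: 16

Derivation:
Op 1: a = malloc(13) -> a = 0; heap: [0-12 ALLOC][13-42 FREE]
Op 2: a = realloc(a, 15) -> a = 0; heap: [0-14 ALLOC][15-42 FREE]
Op 3: b = malloc(1) -> b = 15; heap: [0-14 ALLOC][15-15 ALLOC][16-42 FREE]
Op 4: free(b) -> (freed b); heap: [0-14 ALLOC][15-42 FREE]
Op 5: free(a) -> (freed a); heap: [0-42 FREE]
Op 6: c = malloc(9) -> c = 0; heap: [0-8 ALLOC][9-42 FREE]
Op 7: c = realloc(c, 16) -> c = 0; heap: [0-15 ALLOC][16-42 FREE]
malloc(21): first-fit scan over [0-15 ALLOC][16-42 FREE] -> 16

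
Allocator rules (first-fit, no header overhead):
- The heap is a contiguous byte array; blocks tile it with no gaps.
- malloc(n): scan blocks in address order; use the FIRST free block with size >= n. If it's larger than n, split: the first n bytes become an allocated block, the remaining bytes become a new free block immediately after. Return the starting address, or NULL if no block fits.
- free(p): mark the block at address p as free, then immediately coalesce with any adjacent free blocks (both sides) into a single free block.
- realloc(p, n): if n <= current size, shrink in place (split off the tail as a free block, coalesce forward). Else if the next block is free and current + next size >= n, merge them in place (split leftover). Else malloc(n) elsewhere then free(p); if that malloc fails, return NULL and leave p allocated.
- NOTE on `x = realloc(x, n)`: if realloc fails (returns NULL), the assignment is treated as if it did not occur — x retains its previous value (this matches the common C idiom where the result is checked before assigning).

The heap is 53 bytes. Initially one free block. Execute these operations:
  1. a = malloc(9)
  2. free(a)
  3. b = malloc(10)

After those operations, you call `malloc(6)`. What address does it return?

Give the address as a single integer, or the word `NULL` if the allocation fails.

Op 1: a = malloc(9) -> a = 0; heap: [0-8 ALLOC][9-52 FREE]
Op 2: free(a) -> (freed a); heap: [0-52 FREE]
Op 3: b = malloc(10) -> b = 0; heap: [0-9 ALLOC][10-52 FREE]
malloc(6): first-fit scan over [0-9 ALLOC][10-52 FREE] -> 10

Answer: 10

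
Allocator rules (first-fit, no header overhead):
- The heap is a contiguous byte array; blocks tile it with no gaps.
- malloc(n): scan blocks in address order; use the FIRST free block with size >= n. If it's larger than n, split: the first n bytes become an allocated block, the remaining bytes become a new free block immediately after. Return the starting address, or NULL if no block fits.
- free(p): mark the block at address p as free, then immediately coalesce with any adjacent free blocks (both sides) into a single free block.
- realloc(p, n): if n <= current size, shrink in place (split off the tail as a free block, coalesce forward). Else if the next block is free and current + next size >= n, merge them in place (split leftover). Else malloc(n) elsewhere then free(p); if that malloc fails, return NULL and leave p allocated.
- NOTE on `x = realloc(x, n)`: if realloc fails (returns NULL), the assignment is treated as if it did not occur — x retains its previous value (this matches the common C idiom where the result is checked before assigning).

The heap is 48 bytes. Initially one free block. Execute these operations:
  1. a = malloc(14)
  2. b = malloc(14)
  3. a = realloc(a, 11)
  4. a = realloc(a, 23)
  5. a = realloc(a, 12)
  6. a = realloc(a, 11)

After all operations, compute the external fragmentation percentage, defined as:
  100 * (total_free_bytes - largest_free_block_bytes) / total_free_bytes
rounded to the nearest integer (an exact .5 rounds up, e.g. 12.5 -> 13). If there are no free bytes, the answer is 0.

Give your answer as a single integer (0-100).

Op 1: a = malloc(14) -> a = 0; heap: [0-13 ALLOC][14-47 FREE]
Op 2: b = malloc(14) -> b = 14; heap: [0-13 ALLOC][14-27 ALLOC][28-47 FREE]
Op 3: a = realloc(a, 11) -> a = 0; heap: [0-10 ALLOC][11-13 FREE][14-27 ALLOC][28-47 FREE]
Op 4: a = realloc(a, 23) -> NULL (a unchanged); heap: [0-10 ALLOC][11-13 FREE][14-27 ALLOC][28-47 FREE]
Op 5: a = realloc(a, 12) -> a = 0; heap: [0-11 ALLOC][12-13 FREE][14-27 ALLOC][28-47 FREE]
Op 6: a = realloc(a, 11) -> a = 0; heap: [0-10 ALLOC][11-13 FREE][14-27 ALLOC][28-47 FREE]
Free blocks: [3 20] total_free=23 largest=20 -> 100*(23-20)/23 = 300/23 ≈ 13.043 -> rounds to 13

Answer: 13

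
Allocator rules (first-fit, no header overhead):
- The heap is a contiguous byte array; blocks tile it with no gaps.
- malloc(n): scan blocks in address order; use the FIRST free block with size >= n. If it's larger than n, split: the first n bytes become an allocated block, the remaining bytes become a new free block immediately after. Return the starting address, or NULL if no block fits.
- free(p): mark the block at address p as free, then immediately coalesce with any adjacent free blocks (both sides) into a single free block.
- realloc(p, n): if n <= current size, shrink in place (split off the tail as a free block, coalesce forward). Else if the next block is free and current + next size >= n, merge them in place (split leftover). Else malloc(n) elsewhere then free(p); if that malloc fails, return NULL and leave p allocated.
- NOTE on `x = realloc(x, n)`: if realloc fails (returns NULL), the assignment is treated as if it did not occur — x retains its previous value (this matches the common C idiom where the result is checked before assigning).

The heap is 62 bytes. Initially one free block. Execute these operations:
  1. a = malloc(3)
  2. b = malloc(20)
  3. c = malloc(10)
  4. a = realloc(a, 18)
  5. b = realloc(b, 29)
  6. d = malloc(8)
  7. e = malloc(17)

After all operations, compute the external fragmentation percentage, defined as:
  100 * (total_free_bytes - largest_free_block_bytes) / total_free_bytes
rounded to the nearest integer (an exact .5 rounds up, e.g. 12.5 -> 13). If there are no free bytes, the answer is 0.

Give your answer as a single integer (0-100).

Op 1: a = malloc(3) -> a = 0; heap: [0-2 ALLOC][3-61 FREE]
Op 2: b = malloc(20) -> b = 3; heap: [0-2 ALLOC][3-22 ALLOC][23-61 FREE]
Op 3: c = malloc(10) -> c = 23; heap: [0-2 ALLOC][3-22 ALLOC][23-32 ALLOC][33-61 FREE]
Op 4: a = realloc(a, 18) -> a = 33; heap: [0-2 FREE][3-22 ALLOC][23-32 ALLOC][33-50 ALLOC][51-61 FREE]
Op 5: b = realloc(b, 29) -> NULL (b unchanged); heap: [0-2 FREE][3-22 ALLOC][23-32 ALLOC][33-50 ALLOC][51-61 FREE]
Op 6: d = malloc(8) -> d = 51; heap: [0-2 FREE][3-22 ALLOC][23-32 ALLOC][33-50 ALLOC][51-58 ALLOC][59-61 FREE]
Op 7: e = malloc(17) -> e = NULL; heap: [0-2 FREE][3-22 ALLOC][23-32 ALLOC][33-50 ALLOC][51-58 ALLOC][59-61 FREE]
Free blocks: [3 3] total_free=6 largest=3 -> 100*(6-3)/6 = 300/6 = 50

Answer: 50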